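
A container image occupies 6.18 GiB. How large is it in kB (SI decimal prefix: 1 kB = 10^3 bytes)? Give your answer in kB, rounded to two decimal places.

6,635,724.47 kB

6.18 GiB × 1,073,741,824 bytes/GiB = 6,635,724,472.32 bytes
1 kB = 10^3 bytes = 1,000 bytes
6,635,724,472.32 / 1,000 = 6,635,724.47 kB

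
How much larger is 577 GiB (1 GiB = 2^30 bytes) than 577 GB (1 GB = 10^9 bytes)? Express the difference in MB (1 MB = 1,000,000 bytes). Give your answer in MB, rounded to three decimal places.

42,549.032 MB

577 GiB = 577 × 1,073,741,824 = 619,549,032,448 bytes
577 GB = 577 × 1,000,000,000 = 577,000,000,000 bytes
difference = 42,549,032,448 bytes
42,549,032,448 / 1,000,000 = 42,549.032 MB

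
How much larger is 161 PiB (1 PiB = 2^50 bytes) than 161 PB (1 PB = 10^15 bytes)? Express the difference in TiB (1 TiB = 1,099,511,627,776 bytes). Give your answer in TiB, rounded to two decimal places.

18,435.35 TiB

161 PiB = 161 × 1,125,899,906,842,624 = 181,269,885,001,662,464 bytes
161 PB = 161 × 1,000,000,000,000,000 = 161,000,000,000,000,000 bytes
difference = 20,269,885,001,662,464 bytes
20,269,885,001,662,464 / 1,099,511,627,776 = 18,435.35 TiB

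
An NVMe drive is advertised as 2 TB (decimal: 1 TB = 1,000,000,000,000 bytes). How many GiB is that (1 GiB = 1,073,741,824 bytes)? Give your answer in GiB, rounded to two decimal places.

2 TB = 2 × 10^12 bytes = 2,000,000,000,000 bytes
1 GiB = 2^30 bytes = 1,073,741,824 bytes
2,000,000,000,000 / 1,073,741,824 = 1,862.65 GiB

1,862.65 GiB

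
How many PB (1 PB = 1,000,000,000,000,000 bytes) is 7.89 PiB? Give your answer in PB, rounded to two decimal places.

8.88 PB

7.89 PiB = 7.89 × 2^50 bytes = 8,883,350,264,988,303.36 bytes
1 PB = 1,000,000,000,000,000 bytes
8,883,350,264,988,303.36 / 1,000,000,000,000,000 = 8.88 PB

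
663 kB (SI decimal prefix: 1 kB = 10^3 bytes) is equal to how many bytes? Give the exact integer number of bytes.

663,000 bytes

663 × 1,000 = 663,000 bytes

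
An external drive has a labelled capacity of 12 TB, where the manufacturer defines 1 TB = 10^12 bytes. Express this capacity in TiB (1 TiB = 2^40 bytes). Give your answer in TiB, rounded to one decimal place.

12 TB = 12 × 10^12 bytes = 12,000,000,000,000 bytes
1 TiB = 2^40 bytes = 1,099,511,627,776 bytes
12,000,000,000,000 / 1,099,511,627,776 = 10.9 TiB

10.9 TiB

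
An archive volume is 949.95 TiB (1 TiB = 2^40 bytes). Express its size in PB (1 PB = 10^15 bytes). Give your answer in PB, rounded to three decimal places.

949.95 TiB × 1,099,511,627,776 bytes/TiB = 1,044,481,070,805,811.2 bytes
1 PB = 1,000,000,000,000,000 bytes
1,044,481,070,805,811.2 / 1,000,000,000,000,000 = 1.044 PB

1.044 PB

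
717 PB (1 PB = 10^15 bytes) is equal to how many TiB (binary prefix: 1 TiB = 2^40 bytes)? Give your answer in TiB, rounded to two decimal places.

652,107.70 TiB

717 PB = 717 × 10^15 bytes = 717,000,000,000,000,000 bytes
1 TiB = 1,099,511,627,776 bytes
717,000,000,000,000,000 / 1,099,511,627,776 = 652,107.70 TiB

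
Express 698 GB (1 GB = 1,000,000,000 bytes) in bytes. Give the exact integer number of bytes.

698 × 1,000,000,000 = 698,000,000,000 bytes  (1 GB = 10^9 bytes)

698,000,000,000 bytes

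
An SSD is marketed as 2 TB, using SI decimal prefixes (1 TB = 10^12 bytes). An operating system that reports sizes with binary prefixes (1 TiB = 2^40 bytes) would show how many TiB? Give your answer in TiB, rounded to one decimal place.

1.8 TiB

2 TB = 2 × 10^12 bytes = 2,000,000,000,000 bytes
1 TiB = 1,099,511,627,776 bytes
2,000,000,000,000 / 1,099,511,627,776 = 1.8 TiB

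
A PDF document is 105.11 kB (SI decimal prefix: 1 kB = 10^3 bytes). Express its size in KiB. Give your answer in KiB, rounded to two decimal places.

105.11 kB = 105.11 × 10^3 bytes = 105,110 bytes
1 KiB = 1,024 bytes
105,110 / 1,024 = 102.65 KiB

102.65 KiB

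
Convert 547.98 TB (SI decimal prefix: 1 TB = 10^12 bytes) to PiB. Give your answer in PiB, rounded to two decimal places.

0.49 PiB

547.98 TB × 1,000,000,000,000 bytes/TB = 547,980,000,000,000 bytes
1 PiB = 2^50 bytes = 1,125,899,906,842,624 bytes
547,980,000,000,000 / 1,125,899,906,842,624 = 0.49 PiB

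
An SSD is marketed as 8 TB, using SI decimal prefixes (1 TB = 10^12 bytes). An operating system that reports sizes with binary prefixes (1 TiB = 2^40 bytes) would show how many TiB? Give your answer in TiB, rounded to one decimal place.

7.3 TiB

8 TB = 8 × 10^12 bytes = 8,000,000,000,000 bytes
1 TiB = 1,099,511,627,776 bytes
8,000,000,000,000 / 1,099,511,627,776 = 7.3 TiB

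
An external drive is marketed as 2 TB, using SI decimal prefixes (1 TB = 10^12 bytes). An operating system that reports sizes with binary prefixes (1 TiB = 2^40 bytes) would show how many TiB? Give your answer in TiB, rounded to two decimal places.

2 TB = 2 × 10^12 bytes = 2,000,000,000,000 bytes
1 TiB = 2^40 bytes = 1,099,511,627,776 bytes
2,000,000,000,000 / 1,099,511,627,776 = 1.82 TiB

1.82 TiB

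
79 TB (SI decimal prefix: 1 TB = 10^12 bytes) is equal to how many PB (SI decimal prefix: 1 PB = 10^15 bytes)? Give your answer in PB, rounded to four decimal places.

0.0790 PB

79 TB = 79 × 10^12 bytes = 79,000,000,000,000 bytes
1 PB = 1,000,000,000,000,000 bytes
79,000,000,000,000 / 1,000,000,000,000,000 = 0.0790 PB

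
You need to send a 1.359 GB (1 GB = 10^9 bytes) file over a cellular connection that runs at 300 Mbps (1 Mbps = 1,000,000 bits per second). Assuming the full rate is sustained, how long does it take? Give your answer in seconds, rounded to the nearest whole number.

1.359 GB = 1,359,000,000 bytes = 10,872,000,000 bits
300 Mbps = 300,000,000 bits/s
time = 10,872,000,000 / 300,000,000 = 36 s

36 seconds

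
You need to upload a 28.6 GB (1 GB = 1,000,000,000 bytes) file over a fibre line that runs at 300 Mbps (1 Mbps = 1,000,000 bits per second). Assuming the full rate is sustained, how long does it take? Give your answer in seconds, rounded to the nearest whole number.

28.6 GB = 28,600,000,000 bytes = 228,800,000,000 bits
300 Mbps = 300,000,000 bits/s
time = 228,800,000,000 / 300,000,000 = 763 s

763 seconds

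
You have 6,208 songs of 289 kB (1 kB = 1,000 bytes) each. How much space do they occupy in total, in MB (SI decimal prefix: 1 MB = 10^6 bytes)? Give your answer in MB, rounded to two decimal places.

Total = 6,208 × 289 kB = 1,794,112 kB
= 1,794,112 × 1,000 bytes = 1,794,112,000 bytes
1 MB = 1,000,000 bytes
1,794,112,000 / 1,000,000 = 1,794.11 MB

1,794.11 MB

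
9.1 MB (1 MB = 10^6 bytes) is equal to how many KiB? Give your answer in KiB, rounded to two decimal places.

9.1 MB = 9.1 × 10^6 bytes = 9,100,000 bytes
1 KiB = 1,024 bytes
9,100,000 / 1,024 = 8,886.72 KiB

8,886.72 KiB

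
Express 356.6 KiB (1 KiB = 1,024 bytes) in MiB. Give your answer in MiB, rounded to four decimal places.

0.3482 MiB

356.6 KiB = 356.6 × 2^10 bytes = 365,158.4 bytes
1 MiB = 1,048,576 bytes
365,158.4 / 1,048,576 = 0.3482 MiB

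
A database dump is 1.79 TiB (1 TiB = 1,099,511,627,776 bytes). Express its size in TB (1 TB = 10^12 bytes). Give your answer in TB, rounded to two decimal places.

1.79 TiB = 1.79 × 2^40 bytes = 1,968,125,813,719.04 bytes
1 TB = 1,000,000,000,000 bytes
1,968,125,813,719.04 / 1,000,000,000,000 = 1.97 TB

1.97 TB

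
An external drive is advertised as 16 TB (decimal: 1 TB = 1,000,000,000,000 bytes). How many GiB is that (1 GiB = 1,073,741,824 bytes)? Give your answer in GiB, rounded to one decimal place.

14,901.2 GiB

16 TB = 16 × 10^12 bytes = 16,000,000,000,000 bytes
1 GiB = 1,073,741,824 bytes
16,000,000,000,000 / 1,073,741,824 = 14,901.2 GiB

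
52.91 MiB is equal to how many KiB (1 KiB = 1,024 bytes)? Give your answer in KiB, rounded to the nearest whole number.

54,180 KiB

52.91 MiB × 1,048,576 bytes/MiB = 55,480,156.16 bytes
1 KiB = 2^10 bytes = 1,024 bytes
55,480,156.16 / 1,024 = 54,180 KiB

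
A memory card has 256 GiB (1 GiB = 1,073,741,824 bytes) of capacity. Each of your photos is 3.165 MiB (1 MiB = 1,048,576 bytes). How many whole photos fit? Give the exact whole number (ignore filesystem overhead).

Capacity: 256 GiB = 274,877,906,944 bytes
Per item: 3.165 MiB = 3,318,743.04 bytes
⌊274,877,906,944 / 3,318,743.04⌋ = 82,825

82,825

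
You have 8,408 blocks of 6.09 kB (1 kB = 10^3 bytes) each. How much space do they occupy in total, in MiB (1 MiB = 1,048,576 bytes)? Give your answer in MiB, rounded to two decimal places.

Total = 8,408 × 6.09 kB = 51204.72 kB
= 51204.72 × 1,000 bytes = 51,204,720 bytes
1 MiB = 1,048,576 bytes
51,204,720 / 1,048,576 = 48.83 MiB

48.83 MiB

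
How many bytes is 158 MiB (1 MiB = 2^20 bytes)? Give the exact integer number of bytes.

158 × 1,048,576 = 165,675,008 bytes

165,675,008 bytes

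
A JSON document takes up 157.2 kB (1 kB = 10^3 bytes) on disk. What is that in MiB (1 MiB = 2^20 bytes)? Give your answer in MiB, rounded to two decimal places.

157.2 kB × 1,000 bytes/kB = 157,200 bytes
1 MiB = 1,048,576 bytes
157,200 / 1,048,576 = 0.15 MiB

0.15 MiB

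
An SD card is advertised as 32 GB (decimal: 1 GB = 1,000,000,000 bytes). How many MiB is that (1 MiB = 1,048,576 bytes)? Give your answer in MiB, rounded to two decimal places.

30,517.58 MiB

32 GB × 1,000,000,000 bytes/GB = 32,000,000,000 bytes
1 MiB = 2^20 bytes = 1,048,576 bytes
32,000,000,000 / 1,048,576 = 30,517.58 MiB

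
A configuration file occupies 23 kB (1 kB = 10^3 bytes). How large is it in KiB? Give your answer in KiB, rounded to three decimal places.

23 kB = 23 × 10^3 bytes = 23,000 bytes
1 KiB = 2^10 bytes = 1,024 bytes
23,000 / 1,024 = 22.461 KiB

22.461 KiB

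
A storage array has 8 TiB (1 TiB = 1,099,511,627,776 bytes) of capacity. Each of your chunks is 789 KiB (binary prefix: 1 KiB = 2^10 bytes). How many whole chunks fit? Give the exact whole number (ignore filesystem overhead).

Capacity: 8 TiB = 8,796,093,022,208 bytes
Per item: 789 KiB = 807,936 bytes
⌊8,796,093,022,208 / 807,936⌋ = 10,887,116

10,887,116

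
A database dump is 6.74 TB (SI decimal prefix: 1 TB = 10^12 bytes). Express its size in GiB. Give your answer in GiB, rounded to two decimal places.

6,277.11 GiB

6.74 TB = 6.74 × 10^12 bytes = 6,740,000,000,000 bytes
1 GiB = 1,073,741,824 bytes
6,740,000,000,000 / 1,073,741,824 = 6,277.11 GiB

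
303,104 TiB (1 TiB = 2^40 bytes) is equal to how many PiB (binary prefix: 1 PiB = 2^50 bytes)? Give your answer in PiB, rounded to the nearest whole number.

303,104 TiB × 1,099,511,627,776 bytes/TiB = 333,266,372,425,416,704 bytes
1 PiB = 2^50 bytes = 1,125,899,906,842,624 bytes
333,266,372,425,416,704 / 1,125,899,906,842,624 = 296 PiB

296 PiB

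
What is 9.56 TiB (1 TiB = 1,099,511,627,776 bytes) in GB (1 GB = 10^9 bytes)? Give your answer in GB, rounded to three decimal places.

10,511.331 GB

9.56 TiB = 9.56 × 2^40 bytes = 10,511,331,161,538.56 bytes
1 GB = 10^9 bytes = 1,000,000,000 bytes
10,511,331,161,538.56 / 1,000,000,000 = 10,511.331 GB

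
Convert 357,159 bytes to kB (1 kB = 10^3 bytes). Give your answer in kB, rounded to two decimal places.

357,159 bytes given.
1 kB = 10^3 bytes = 1,000 bytes
357,159 / 1,000 = 357.16 kB

357.16 kB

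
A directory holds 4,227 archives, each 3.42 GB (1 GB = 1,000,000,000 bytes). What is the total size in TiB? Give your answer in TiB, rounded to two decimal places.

13.15 TiB

Total = 4,227 × 3.42 GB = 14456.34 GB
= 14456.34 × 1,000,000,000 bytes = 14,456,340,000,000 bytes
1 TiB = 1,099,511,627,776 bytes
14,456,340,000,000 / 1,099,511,627,776 = 13.15 TiB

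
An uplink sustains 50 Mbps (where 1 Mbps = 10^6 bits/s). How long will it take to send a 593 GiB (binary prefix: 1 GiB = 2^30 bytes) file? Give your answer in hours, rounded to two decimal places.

28.30 hours

593 GiB = 636,728,901,632 bytes = 5,093,831,213,056 bits
50 Mbps = 50,000,000 bits/s
time = 5,093,831,213,056 / 50,000,000 = 101,876.6243 s
101,876.6243 s / 3600 = 28.30 hours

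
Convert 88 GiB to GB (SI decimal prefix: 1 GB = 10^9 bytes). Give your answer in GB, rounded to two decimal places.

88 GiB = 88 × 2^30 bytes = 94,489,280,512 bytes
1 GB = 1,000,000,000 bytes
94,489,280,512 / 1,000,000,000 = 94.49 GB

94.49 GB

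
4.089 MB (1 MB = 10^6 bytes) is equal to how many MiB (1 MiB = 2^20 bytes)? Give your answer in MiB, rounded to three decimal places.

4.089 MB × 1,000,000 bytes/MB = 4,089,000 bytes
1 MiB = 1,048,576 bytes
4,089,000 / 1,048,576 = 3.900 MiB

3.900 MiB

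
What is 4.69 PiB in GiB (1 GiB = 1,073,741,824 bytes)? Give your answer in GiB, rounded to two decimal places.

4.69 PiB × 1,125,899,906,842,624 bytes/PiB = 5,280,470,563,091,906.56 bytes
1 GiB = 2^30 bytes = 1,073,741,824 bytes
5,280,470,563,091,906.56 / 1,073,741,824 = 4,917,821.44 GiB

4,917,821.44 GiB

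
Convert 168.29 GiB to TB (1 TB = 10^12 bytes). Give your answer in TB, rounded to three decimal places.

0.181 TB

168.29 GiB = 168.29 × 2^30 bytes = 180,700,011,560.96 bytes
1 TB = 1,000,000,000,000 bytes
180,700,011,560.96 / 1,000,000,000,000 = 0.181 TB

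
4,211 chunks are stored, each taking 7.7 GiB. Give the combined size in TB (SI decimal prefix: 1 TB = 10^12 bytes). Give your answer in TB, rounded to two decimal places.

Total = 4,211 × 7.7 GiB = 32424.7 GiB
= 32424.7 × 1,073,741,824 bytes = 34,815,756,520,652.8 bytes
1 TB = 1,000,000,000,000 bytes
34,815,756,520,652.8 / 1,000,000,000,000 = 34.82 TB

34.82 TB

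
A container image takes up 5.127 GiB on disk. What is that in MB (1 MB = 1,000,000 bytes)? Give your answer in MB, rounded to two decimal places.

5,505.07 MB

5.127 GiB × 1,073,741,824 bytes/GiB = 5,505,074,331.648 bytes
1 MB = 1,000,000 bytes
5,505,074,331.648 / 1,000,000 = 5,505.07 MB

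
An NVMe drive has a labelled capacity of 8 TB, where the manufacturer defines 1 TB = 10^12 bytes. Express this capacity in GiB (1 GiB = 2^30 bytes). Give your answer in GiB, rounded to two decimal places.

7,450.58 GiB

8 TB = 8 × 10^12 bytes = 8,000,000,000,000 bytes
1 GiB = 1,073,741,824 bytes
8,000,000,000,000 / 1,073,741,824 = 7,450.58 GiB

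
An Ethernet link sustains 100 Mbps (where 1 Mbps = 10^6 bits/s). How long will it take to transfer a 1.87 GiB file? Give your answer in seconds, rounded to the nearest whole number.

1.87 GiB = 2,007,897,210.88 bytes = 16,063,177,687.04 bits
100 Mbps = 100,000,000 bits/s
time = 16,063,177,687.04 / 100,000,000 = 161 s

161 seconds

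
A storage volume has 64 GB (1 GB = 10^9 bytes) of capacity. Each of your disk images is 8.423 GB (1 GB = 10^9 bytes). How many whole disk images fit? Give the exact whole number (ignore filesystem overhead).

7

Capacity: 64 GB = 64,000,000,000 bytes
Per item: 8.423 GB = 8,423,000,000 bytes
⌊64,000,000,000 / 8,423,000,000⌋ = 7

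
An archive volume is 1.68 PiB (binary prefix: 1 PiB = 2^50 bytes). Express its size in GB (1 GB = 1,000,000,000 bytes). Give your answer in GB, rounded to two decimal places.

1,891,511.84 GB

1.68 PiB × 1,125,899,906,842,624 bytes/PiB = 1,891,511,843,495,608.32 bytes
1 GB = 10^9 bytes = 1,000,000,000 bytes
1,891,511,843,495,608.32 / 1,000,000,000 = 1,891,511.84 GB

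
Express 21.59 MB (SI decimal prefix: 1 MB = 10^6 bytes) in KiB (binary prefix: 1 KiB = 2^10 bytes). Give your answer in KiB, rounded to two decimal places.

21.59 MB × 1,000,000 bytes/MB = 21,590,000 bytes
1 KiB = 1,024 bytes
21,590,000 / 1,024 = 21,083.98 KiB

21,083.98 KiB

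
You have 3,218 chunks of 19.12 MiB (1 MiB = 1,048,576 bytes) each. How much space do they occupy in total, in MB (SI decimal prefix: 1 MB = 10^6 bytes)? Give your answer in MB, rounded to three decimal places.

Total = 3,218 × 19.12 MiB = 61528.16 MiB
= 61528.16 × 1,048,576 bytes = 64,516,951,900.16 bytes
1 MB = 1,000,000 bytes
64,516,951,900.16 / 1,000,000 = 64,516.952 MB

64,516.952 MB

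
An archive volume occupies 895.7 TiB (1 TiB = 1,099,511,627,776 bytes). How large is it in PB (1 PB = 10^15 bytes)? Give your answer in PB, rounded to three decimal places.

895.7 TiB = 895.7 × 2^40 bytes = 984,832,564,998,963.2 bytes
1 PB = 10^15 bytes = 1,000,000,000,000,000 bytes
984,832,564,998,963.2 / 1,000,000,000,000,000 = 0.985 PB

0.985 PB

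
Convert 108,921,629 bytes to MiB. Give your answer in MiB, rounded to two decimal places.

108,921,629 bytes given.
1 MiB = 1,048,576 bytes
108,921,629 / 1,048,576 = 103.88 MiB

103.88 MiB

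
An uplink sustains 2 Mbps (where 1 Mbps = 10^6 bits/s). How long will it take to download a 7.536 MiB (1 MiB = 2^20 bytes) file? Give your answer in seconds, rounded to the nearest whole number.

32 seconds

7.536 MiB = 7,902,068.736 bytes = 63,216,549.888 bits
2 Mbps = 2,000,000 bits/s
time = 63,216,549.888 / 2,000,000 = 32 s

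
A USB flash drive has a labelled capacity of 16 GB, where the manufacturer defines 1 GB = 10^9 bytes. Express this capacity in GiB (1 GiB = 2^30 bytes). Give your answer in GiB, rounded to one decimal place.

14.9 GiB

16 GB = 16 × 10^9 bytes = 16,000,000,000 bytes
1 GiB = 1,073,741,824 bytes
16,000,000,000 / 1,073,741,824 = 14.9 GiB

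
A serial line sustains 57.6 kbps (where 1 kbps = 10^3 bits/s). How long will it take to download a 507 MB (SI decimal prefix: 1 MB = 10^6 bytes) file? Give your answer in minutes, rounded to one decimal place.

507 MB = 507,000,000 bytes = 4,056,000,000 bits
57.6 kbps = 57,600 bits/s
time = 4,056,000,000 / 57,600 = 70,416.67 s
70,416.67 s / 60 = 1,173.6 minutes

1,173.6 minutes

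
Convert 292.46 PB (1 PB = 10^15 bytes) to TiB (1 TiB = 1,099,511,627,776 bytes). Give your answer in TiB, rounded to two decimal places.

265,990.82 TiB

292.46 PB × 1,000,000,000,000,000 bytes/PB = 292,460,000,000,000,000 bytes
1 TiB = 1,099,511,627,776 bytes
292,460,000,000,000,000 / 1,099,511,627,776 = 265,990.82 TiB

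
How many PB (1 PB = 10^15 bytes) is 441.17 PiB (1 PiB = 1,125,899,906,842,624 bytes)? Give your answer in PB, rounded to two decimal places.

441.17 PiB × 1,125,899,906,842,624 bytes/PiB = 496,713,261,901,760,430.08 bytes
1 PB = 10^15 bytes = 1,000,000,000,000,000 bytes
496,713,261,901,760,430.08 / 1,000,000,000,000,000 = 496.71 PB

496.71 PB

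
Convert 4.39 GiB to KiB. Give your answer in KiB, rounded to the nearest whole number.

4.39 GiB = 4.39 × 2^30 bytes = 4,713,726,607.36 bytes
1 KiB = 2^10 bytes = 1,024 bytes
4,713,726,607.36 / 1,024 = 4,603,249 KiB

4,603,249 KiB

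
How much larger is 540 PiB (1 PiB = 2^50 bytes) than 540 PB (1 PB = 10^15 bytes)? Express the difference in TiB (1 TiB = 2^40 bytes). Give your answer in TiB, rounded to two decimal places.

61,832.86 TiB

540 PiB = 540 × 1,125,899,906,842,624 = 607,985,949,695,016,960 bytes
540 PB = 540 × 1,000,000,000,000,000 = 540,000,000,000,000,000 bytes
difference = 67,985,949,695,016,960 bytes
67,985,949,695,016,960 / 1,099,511,627,776 = 61,832.86 TiB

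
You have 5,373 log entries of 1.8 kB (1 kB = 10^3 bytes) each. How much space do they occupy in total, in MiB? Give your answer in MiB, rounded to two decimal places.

9.22 MiB

Total = 5,373 × 1.8 kB = 9671.4 kB
= 9671.4 × 1,000 bytes = 9,671,400 bytes
1 MiB = 1,048,576 bytes
9,671,400 / 1,048,576 = 9.22 MiB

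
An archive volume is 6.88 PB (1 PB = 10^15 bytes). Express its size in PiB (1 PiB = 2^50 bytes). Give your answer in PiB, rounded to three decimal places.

6.88 PB = 6.88 × 10^15 bytes = 6,880,000,000,000,000 bytes
1 PiB = 2^50 bytes = 1,125,899,906,842,624 bytes
6,880,000,000,000,000 / 1,125,899,906,842,624 = 6.111 PiB

6.111 PiB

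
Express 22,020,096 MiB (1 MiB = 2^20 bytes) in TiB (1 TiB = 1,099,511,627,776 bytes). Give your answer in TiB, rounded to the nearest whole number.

22,020,096 MiB × 1,048,576 bytes/MiB = 23,089,744,183,296 bytes
1 TiB = 1,099,511,627,776 bytes
23,089,744,183,296 / 1,099,511,627,776 = 21 TiB

21 TiB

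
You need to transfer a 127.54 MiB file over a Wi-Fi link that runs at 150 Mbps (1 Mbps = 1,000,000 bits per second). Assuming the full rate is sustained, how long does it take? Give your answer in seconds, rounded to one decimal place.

7.1 seconds

127.54 MiB = 133,735,383.04 bytes = 1,069,883,064.32 bits
150 Mbps = 150,000,000 bits/s
time = 1,069,883,064.32 / 150,000,000 = 7.1 s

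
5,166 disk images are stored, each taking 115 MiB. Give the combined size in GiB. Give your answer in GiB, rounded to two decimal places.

Total = 5,166 × 115 MiB = 594,090 MiB
= 594,090 × 1,048,576 bytes = 622,948,515,840 bytes
1 GiB = 1,073,741,824 bytes
622,948,515,840 / 1,073,741,824 = 580.17 GiB

580.17 GiB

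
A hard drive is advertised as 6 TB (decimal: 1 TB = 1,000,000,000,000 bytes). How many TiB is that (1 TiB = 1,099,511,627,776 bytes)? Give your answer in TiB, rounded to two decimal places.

6 TB = 6 × 10^12 bytes = 6,000,000,000,000 bytes
1 TiB = 2^40 bytes = 1,099,511,627,776 bytes
6,000,000,000,000 / 1,099,511,627,776 = 5.46 TiB

5.46 TiB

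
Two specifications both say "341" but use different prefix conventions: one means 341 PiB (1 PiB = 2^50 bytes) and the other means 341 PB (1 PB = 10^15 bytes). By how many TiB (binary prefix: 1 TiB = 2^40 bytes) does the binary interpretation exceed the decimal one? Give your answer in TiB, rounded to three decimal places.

341 PiB = 341 × 1,125,899,906,842,624 = 383,931,868,233,334,784 bytes
341 PB = 341 × 1,000,000,000,000,000 = 341,000,000,000,000,000 bytes
difference = 42,931,868,233,334,784 bytes
42,931,868,233,334,784 / 1,099,511,627,776 = 39,046.307 TiB

39,046.307 TiB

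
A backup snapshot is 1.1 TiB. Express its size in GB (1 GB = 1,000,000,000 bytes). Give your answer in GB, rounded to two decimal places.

1.1 TiB = 1.1 × 2^40 bytes = 1,209,462,790,553.6 bytes
1 GB = 10^9 bytes = 1,000,000,000 bytes
1,209,462,790,553.6 / 1,000,000,000 = 1,209.46 GB

1,209.46 GB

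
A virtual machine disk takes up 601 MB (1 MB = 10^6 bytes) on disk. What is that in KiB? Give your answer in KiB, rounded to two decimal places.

586,914.06 KiB

601 MB × 1,000,000 bytes/MB = 601,000,000 bytes
1 KiB = 2^10 bytes = 1,024 bytes
601,000,000 / 1,024 = 586,914.06 KiB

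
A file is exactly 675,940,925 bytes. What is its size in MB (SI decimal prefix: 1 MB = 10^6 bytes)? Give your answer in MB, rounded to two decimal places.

675.94 MB

675,940,925 bytes given.
1 MB = 1,000,000 bytes
675,940,925 / 1,000,000 = 675.94 MB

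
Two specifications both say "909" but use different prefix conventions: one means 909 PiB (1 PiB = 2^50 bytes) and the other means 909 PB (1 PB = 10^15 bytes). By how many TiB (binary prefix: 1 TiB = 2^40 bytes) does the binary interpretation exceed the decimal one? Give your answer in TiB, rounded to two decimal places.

909 PiB = 909 × 1,125,899,906,842,624 = 1,023,443,015,319,945,216 bytes
909 PB = 909 × 1,000,000,000,000,000 = 909,000,000,000,000,000 bytes
difference = 114,443,015,319,945,216 bytes
114,443,015,319,945,216 / 1,099,511,627,776 = 104,085.32 TiB

104,085.32 TiB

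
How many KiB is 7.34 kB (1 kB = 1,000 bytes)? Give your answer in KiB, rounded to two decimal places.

7.17 KiB

7.34 kB = 7.34 × 10^3 bytes = 7,340 bytes
1 KiB = 1,024 bytes
7,340 / 1,024 = 7.17 KiB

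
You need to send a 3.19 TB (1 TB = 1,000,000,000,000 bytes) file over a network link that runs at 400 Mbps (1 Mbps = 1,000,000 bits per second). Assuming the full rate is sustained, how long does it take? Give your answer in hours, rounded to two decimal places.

3.19 TB = 3,190,000,000,000 bytes = 25,520,000,000,000 bits
400 Mbps = 400,000,000 bits/s
time = 25,520,000,000,000 / 400,000,000 = 63,800.0000 s
63,800.0000 s / 3600 = 17.72 hours

17.72 hours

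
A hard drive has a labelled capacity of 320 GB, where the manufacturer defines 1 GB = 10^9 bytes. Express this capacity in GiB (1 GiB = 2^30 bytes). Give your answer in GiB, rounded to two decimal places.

298.02 GiB

320 GB = 320 × 10^9 bytes = 320,000,000,000 bytes
1 GiB = 1,073,741,824 bytes
320,000,000,000 / 1,073,741,824 = 298.02 GiB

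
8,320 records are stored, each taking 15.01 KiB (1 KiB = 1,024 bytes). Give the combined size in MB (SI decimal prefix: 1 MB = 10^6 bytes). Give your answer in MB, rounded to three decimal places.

127.880 MB

Total = 8,320 × 15.01 KiB = 124883.2 KiB
= 124883.2 × 1,024 bytes = 127,880,396.8 bytes
1 MB = 1,000,000 bytes
127,880,396.8 / 1,000,000 = 127.880 MB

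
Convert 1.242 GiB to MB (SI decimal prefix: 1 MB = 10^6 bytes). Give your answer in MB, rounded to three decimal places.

1,333.587 MB

1.242 GiB = 1.242 × 2^30 bytes = 1,333,587,345.408 bytes
1 MB = 1,000,000 bytes
1,333,587,345.408 / 1,000,000 = 1,333.587 MB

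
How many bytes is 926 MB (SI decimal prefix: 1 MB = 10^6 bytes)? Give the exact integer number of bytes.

926 × 1,000,000 = 926,000,000 bytes  (1 MB = 10^6 bytes)

926,000,000 bytes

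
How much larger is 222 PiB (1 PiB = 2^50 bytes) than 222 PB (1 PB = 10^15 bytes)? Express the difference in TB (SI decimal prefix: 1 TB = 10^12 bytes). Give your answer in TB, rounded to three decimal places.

27,949.779 TB

222 PiB = 222 × 1,125,899,906,842,624 = 249,949,779,319,062,528 bytes
222 PB = 222 × 1,000,000,000,000,000 = 222,000,000,000,000,000 bytes
difference = 27,949,779,319,062,528 bytes
27,949,779,319,062,528 / 1,000,000,000,000 = 27,949.779 TB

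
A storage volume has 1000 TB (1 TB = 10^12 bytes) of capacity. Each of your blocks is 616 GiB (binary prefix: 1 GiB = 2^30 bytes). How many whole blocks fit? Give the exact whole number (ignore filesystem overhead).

1,511

Capacity: 1000 TB = 1,000,000,000,000,000 bytes
Per item: 616 GiB = 661,424,963,584 bytes
⌊1,000,000,000,000,000 / 661,424,963,584⌋ = 1,511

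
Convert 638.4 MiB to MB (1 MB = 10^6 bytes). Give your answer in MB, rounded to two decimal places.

638.4 MiB = 638.4 × 2^20 bytes = 669,410,918.4 bytes
1 MB = 10^6 bytes = 1,000,000 bytes
669,410,918.4 / 1,000,000 = 669.41 MB

669.41 MB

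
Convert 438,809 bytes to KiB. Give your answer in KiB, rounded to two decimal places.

438,809 bytes given.
1 KiB = 1,024 bytes
438,809 / 1,024 = 428.52 KiB

428.52 KiB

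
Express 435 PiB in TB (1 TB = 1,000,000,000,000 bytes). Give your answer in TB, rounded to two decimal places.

489,766.46 TB

435 PiB × 1,125,899,906,842,624 bytes/PiB = 489,766,459,476,541,440 bytes
1 TB = 1,000,000,000,000 bytes
489,766,459,476,541,440 / 1,000,000,000,000 = 489,766.46 TB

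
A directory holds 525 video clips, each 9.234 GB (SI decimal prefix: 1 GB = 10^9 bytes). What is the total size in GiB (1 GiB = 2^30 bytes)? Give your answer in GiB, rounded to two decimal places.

Total = 525 × 9.234 GB = 4847.85 GB
= 4847.85 × 1,000,000,000 bytes = 4,847,850,000,000 bytes
1 GiB = 1,073,741,824 bytes
4,847,850,000,000 / 1,073,741,824 = 4,514.91 GiB

4,514.91 GiB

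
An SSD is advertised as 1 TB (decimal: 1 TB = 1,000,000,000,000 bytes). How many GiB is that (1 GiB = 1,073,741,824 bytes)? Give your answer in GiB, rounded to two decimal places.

1 TB × 1,000,000,000,000 bytes/TB = 1,000,000,000,000 bytes
1 GiB = 1,073,741,824 bytes
1,000,000,000,000 / 1,073,741,824 = 931.32 GiB

931.32 GiB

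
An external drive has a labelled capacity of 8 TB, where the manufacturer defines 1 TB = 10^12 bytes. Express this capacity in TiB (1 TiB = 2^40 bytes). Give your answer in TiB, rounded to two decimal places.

8 TB = 8 × 10^12 bytes = 8,000,000,000,000 bytes
1 TiB = 2^40 bytes = 1,099,511,627,776 bytes
8,000,000,000,000 / 1,099,511,627,776 = 7.28 TiB

7.28 TiB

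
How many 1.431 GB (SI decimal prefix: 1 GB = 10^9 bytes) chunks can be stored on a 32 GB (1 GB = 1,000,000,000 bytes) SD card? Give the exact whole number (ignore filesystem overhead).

Capacity: 32 GB = 32,000,000,000 bytes
Per item: 1.431 GB = 1,431,000,000 bytes
⌊32,000,000,000 / 1,431,000,000⌋ = 22

22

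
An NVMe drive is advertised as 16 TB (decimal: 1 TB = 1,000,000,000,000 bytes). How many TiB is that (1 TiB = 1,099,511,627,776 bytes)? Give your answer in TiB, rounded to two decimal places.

14.55 TiB

16 TB = 16 × 10^12 bytes = 16,000,000,000,000 bytes
1 TiB = 2^40 bytes = 1,099,511,627,776 bytes
16,000,000,000,000 / 1,099,511,627,776 = 14.55 TiB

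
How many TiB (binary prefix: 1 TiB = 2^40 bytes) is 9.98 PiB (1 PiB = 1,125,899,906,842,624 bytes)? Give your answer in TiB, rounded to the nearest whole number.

10,220 TiB

9.98 PiB = 9.98 × 2^50 bytes = 11,236,481,070,289,387.52 bytes
1 TiB = 2^40 bytes = 1,099,511,627,776 bytes
11,236,481,070,289,387.52 / 1,099,511,627,776 = 10,220 TiB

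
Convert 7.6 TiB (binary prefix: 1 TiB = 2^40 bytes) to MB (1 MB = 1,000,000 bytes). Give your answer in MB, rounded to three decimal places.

7.6 TiB = 7.6 × 2^40 bytes = 8,356,288,371,097.6 bytes
1 MB = 10^6 bytes = 1,000,000 bytes
8,356,288,371,097.6 / 1,000,000 = 8,356,288.371 MB

8,356,288.371 MB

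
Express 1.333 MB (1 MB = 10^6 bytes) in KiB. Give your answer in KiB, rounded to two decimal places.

1.333 MB = 1.333 × 10^6 bytes = 1,333,000 bytes
1 KiB = 1,024 bytes
1,333,000 / 1,024 = 1,301.76 KiB

1,301.76 KiB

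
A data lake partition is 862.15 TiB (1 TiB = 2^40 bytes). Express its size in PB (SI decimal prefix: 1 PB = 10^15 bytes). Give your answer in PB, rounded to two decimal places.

0.95 PB

862.15 TiB = 862.15 × 2^40 bytes = 947,943,949,887,078.4 bytes
1 PB = 1,000,000,000,000,000 bytes
947,943,949,887,078.4 / 1,000,000,000,000,000 = 0.95 PB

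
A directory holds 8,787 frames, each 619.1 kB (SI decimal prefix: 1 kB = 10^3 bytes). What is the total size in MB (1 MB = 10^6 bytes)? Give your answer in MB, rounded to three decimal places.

Total = 8,787 × 619.1 kB = 5440031.7 kB
= 5440031.7 × 1,000 bytes = 5,440,031,700 bytes
1 MB = 1,000,000 bytes
5,440,031,700 / 1,000,000 = 5,440.032 MB

5,440.032 MB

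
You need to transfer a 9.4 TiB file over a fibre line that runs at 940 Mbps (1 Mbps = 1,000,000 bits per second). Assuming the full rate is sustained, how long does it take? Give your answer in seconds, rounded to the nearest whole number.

87,961 seconds

9.4 TiB = 10,335,409,301,094.4 bytes = 82,683,274,408,755.2 bits
940 Mbps = 940,000,000 bits/s
time = 82,683,274,408,755.2 / 940,000,000 = 87,961 s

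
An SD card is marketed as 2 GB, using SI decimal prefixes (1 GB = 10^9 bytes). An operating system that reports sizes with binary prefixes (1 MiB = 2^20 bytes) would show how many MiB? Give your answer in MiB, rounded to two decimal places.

1,907.35 MiB

2 GB × 1,000,000,000 bytes/GB = 2,000,000,000 bytes
1 MiB = 1,048,576 bytes
2,000,000,000 / 1,048,576 = 1,907.35 MiB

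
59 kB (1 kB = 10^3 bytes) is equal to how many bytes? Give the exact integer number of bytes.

59,000 bytes

59 × 1,000 = 59,000 bytes  (1 kB = 10^3 bytes)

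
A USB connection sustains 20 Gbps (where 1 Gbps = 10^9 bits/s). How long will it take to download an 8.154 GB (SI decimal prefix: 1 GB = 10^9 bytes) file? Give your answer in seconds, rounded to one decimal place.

3.3 seconds

8.154 GB = 8,154,000,000 bytes = 65,232,000,000 bits
20 Gbps = 20,000,000,000 bits/s
time = 65,232,000,000 / 20,000,000,000 = 3.3 s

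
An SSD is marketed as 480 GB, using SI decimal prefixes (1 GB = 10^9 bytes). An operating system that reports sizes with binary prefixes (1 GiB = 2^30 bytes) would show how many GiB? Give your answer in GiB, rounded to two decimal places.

447.03 GiB

480 GB = 480 × 10^9 bytes = 480,000,000,000 bytes
1 GiB = 2^30 bytes = 1,073,741,824 bytes
480,000,000,000 / 1,073,741,824 = 447.03 GiB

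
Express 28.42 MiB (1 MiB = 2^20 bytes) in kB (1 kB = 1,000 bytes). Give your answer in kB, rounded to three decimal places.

29,800.530 kB

28.42 MiB × 1,048,576 bytes/MiB = 29,800,529.92 bytes
1 kB = 10^3 bytes = 1,000 bytes
29,800,529.92 / 1,000 = 29,800.530 kB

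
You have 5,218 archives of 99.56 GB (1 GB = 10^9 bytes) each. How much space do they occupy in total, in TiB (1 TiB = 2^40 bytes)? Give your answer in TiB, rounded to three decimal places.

472.486 TiB

Total = 5,218 × 99.56 GB = 519504.08 GB
= 519504.08 × 1,000,000,000 bytes = 519,504,080,000,000 bytes
1 TiB = 1,099,511,627,776 bytes
519,504,080,000,000 / 1,099,511,627,776 = 472.486 TiB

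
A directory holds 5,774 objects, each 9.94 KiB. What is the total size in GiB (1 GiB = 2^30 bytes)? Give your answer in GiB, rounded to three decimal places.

0.055 GiB

Total = 5,774 × 9.94 KiB = 57393.56 KiB
= 57393.56 × 1,024 bytes = 58,771,005.44 bytes
1 GiB = 1,073,741,824 bytes
58,771,005.44 / 1,073,741,824 = 0.055 GiB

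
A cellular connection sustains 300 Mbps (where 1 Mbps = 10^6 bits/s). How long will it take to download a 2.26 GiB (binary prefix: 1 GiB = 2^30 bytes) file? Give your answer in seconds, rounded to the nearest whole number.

65 seconds

2.26 GiB = 2,426,656,522.24 bytes = 19,413,252,177.92 bits
300 Mbps = 300,000,000 bits/s
time = 19,413,252,177.92 / 300,000,000 = 65 s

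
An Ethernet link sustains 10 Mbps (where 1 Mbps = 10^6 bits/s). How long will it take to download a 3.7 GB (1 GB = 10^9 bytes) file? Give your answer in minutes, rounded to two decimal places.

3.7 GB = 3,700,000,000 bytes = 29,600,000,000 bits
10 Mbps = 10,000,000 bits/s
time = 29,600,000,000 / 10,000,000 = 2,960.000 s
2,960.000 s / 60 = 49.33 minutes

49.33 minutes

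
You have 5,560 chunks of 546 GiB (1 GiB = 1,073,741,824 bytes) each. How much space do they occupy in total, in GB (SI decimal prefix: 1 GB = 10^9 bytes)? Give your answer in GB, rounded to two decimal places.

Total = 5,560 × 546 GiB = 3,035,760 GiB
= 3,035,760 × 1,073,741,824 bytes = 3,259,622,479,626,240 bytes
1 GB = 1,000,000,000 bytes
3,259,622,479,626,240 / 1,000,000,000 = 3,259,622.48 GB

3,259,622.48 GB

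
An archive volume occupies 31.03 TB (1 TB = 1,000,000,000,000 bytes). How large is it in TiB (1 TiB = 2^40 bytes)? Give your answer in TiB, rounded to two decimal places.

28.22 TiB

31.03 TB = 31.03 × 10^12 bytes = 31,030,000,000,000 bytes
1 TiB = 2^40 bytes = 1,099,511,627,776 bytes
31,030,000,000,000 / 1,099,511,627,776 = 28.22 TiB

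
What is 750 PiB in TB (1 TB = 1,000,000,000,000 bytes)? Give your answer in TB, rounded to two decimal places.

844,424.93 TB

750 PiB = 750 × 2^50 bytes = 844,424,930,131,968,000 bytes
1 TB = 1,000,000,000,000 bytes
844,424,930,131,968,000 / 1,000,000,000,000 = 844,424.93 TB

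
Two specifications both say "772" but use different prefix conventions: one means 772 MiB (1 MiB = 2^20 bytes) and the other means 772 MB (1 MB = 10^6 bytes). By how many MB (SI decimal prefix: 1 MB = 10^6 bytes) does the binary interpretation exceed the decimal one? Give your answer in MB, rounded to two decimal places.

772 MiB = 772 × 1,048,576 = 809,500,672 bytes
772 MB = 772 × 1,000,000 = 772,000,000 bytes
difference = 37,500,672 bytes
37,500,672 / 1,000,000 = 37.50 MB

37.50 MB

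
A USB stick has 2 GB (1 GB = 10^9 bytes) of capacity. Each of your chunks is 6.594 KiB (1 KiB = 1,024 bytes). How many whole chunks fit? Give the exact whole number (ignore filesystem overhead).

296,197

Capacity: 2 GB = 2,000,000,000 bytes
Per item: 6.594 KiB = 6,752.256 bytes
⌊2,000,000,000 / 6,752.256⌋ = 296,197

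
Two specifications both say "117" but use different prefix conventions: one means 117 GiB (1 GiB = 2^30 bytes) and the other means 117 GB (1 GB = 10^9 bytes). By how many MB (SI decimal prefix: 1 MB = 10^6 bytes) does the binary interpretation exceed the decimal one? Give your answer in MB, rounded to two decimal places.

117 GiB = 117 × 1,073,741,824 = 125,627,793,408 bytes
117 GB = 117 × 1,000,000,000 = 117,000,000,000 bytes
difference = 8,627,793,408 bytes
8,627,793,408 / 1,000,000 = 8,627.79 MB

8,627.79 MB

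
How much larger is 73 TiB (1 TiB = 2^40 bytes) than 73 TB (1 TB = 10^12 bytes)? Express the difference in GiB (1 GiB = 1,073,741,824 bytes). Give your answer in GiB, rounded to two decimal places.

73 TiB = 73 × 1,099,511,627,776 = 80,264,348,827,648 bytes
73 TB = 73 × 1,000,000,000,000 = 73,000,000,000,000 bytes
difference = 7,264,348,827,648 bytes
7,264,348,827,648 / 1,073,741,824 = 6,765.45 GiB

6,765.45 GiB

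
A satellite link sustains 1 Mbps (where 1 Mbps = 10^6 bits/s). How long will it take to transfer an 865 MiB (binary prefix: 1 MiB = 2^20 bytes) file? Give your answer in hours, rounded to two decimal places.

2.02 hours

865 MiB = 907,018,240 bytes = 7,256,145,920 bits
1 Mbps = 1,000,000 bits/s
time = 7,256,145,920 / 1,000,000 = 7,256.1459 s
7,256.1459 s / 3600 = 2.02 hours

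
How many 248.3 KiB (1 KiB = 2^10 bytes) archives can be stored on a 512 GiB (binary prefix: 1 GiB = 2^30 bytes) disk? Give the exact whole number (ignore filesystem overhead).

Capacity: 512 GiB = 549,755,813,888 bytes
Per item: 248.3 KiB = 254,259.2 bytes
⌊549,755,813,888 / 254,259.2⌋ = 2,162,186

2,162,186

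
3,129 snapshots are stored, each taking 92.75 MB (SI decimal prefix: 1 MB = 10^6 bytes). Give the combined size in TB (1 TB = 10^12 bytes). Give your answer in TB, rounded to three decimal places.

0.290 TB

Total = 3,129 × 92.75 MB = 290214.75 MB
= 290214.75 × 1,000,000 bytes = 290,214,750,000 bytes
1 TB = 1,000,000,000,000 bytes
290,214,750,000 / 1,000,000,000,000 = 0.290 TB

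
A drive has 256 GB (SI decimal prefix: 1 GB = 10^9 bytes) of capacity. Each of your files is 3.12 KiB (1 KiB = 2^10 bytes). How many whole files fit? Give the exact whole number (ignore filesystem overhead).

Capacity: 256 GB = 256,000,000,000 bytes
Per item: 3.12 KiB = 3,194.88 bytes
⌊256,000,000,000 / 3,194.88⌋ = 80,128,205

80,128,205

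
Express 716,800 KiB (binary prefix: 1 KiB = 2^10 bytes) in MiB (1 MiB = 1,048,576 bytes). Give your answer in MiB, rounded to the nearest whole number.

716,800 KiB = 716,800 × 2^10 bytes = 734,003,200 bytes
1 MiB = 2^20 bytes = 1,048,576 bytes
734,003,200 / 1,048,576 = 700 MiB

700 MiB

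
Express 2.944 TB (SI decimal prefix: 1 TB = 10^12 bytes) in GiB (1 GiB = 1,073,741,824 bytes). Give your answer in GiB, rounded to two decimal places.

2,741.81 GiB

2.944 TB × 1,000,000,000,000 bytes/TB = 2,944,000,000,000 bytes
1 GiB = 2^30 bytes = 1,073,741,824 bytes
2,944,000,000,000 / 1,073,741,824 = 2,741.81 GiB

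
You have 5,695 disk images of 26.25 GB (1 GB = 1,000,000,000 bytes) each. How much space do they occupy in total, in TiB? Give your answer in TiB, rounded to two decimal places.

135.96 TiB

Total = 5,695 × 26.25 GB = 149493.75 GB
= 149493.75 × 1,000,000,000 bytes = 149,493,750,000,000 bytes
1 TiB = 1,099,511,627,776 bytes
149,493,750,000,000 / 1,099,511,627,776 = 135.96 TiB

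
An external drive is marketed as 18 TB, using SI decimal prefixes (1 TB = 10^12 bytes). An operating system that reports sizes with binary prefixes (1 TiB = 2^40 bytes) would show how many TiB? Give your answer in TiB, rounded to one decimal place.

18 TB = 18 × 10^12 bytes = 18,000,000,000,000 bytes
1 TiB = 1,099,511,627,776 bytes
18,000,000,000,000 / 1,099,511,627,776 = 16.4 TiB

16.4 TiB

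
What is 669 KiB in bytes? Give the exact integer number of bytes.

669 × 1,024 = 685,056 bytes  (1 KiB = 2^10 bytes)

685,056 bytes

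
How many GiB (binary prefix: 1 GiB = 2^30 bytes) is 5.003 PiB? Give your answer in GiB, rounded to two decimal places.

5,246,025.73 GiB

5.003 PiB = 5.003 × 2^50 bytes = 5,632,877,233,933,647.872 bytes
1 GiB = 2^30 bytes = 1,073,741,824 bytes
5,632,877,233,933,647.872 / 1,073,741,824 = 5,246,025.73 GiB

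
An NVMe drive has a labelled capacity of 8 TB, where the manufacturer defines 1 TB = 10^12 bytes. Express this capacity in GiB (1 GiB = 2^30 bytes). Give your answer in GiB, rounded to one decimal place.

7,450.6 GiB

8 TB = 8 × 10^12 bytes = 8,000,000,000,000 bytes
1 GiB = 1,073,741,824 bytes
8,000,000,000,000 / 1,073,741,824 = 7,450.6 GiB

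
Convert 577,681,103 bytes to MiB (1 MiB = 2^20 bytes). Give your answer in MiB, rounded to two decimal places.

550.92 MiB

577,681,103 bytes given.
1 MiB = 2^20 bytes = 1,048,576 bytes
577,681,103 / 1,048,576 = 550.92 MiB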